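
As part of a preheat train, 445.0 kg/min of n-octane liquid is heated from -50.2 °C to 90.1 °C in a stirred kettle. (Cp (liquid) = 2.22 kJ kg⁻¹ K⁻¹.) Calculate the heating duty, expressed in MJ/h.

Q = ṁ·Cp·ΔT = 445.0 × 2.22 × (90.1 − -50.2) = 138600 kJ/min
Converting: 138600 / 60 s = 2310 kW
Heating duty = 8316.1 MJ/h

Q = 8320 MJ/h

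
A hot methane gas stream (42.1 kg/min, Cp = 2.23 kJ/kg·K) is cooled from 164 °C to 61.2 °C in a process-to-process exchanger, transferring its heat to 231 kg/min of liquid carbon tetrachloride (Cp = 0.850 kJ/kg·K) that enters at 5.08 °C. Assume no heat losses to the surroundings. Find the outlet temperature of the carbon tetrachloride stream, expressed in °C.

T_c,out = 54.2 °C

Heat released by hot stream: Q = 42.1 × 2.23 × (164 − 61.2) = 9651.2 kJ/min
Energy balance on cold side (adiabatic exchanger): Q = ṁ_c·Cp_c·(T_c,out − T_c,in)
T_c,out = 5.08 + 9651.2/(231 × 0.850) = 54.233 °C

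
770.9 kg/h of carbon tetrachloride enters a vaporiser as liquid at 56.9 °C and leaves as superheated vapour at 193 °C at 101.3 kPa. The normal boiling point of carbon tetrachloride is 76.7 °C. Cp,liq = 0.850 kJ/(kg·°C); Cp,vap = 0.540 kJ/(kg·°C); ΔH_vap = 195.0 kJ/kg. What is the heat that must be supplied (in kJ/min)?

Q = 3530 kJ/min

liquid 56.9→76.7 °C: 16.83 kJ/kg
vaporisation at 76.7 °C: 195 kJ/kg
vapour 76.7→193 °C: 62.802 kJ/kg
Δh = 16.83 + 195 + 62.802 = 274.63 kJ/kg
Q = ṁ·Δh = 770.9 kg/h × 274.63 kJ/kg = 211710 kJ/h
|Q| = 58.809 kW = 3528.6 kJ/min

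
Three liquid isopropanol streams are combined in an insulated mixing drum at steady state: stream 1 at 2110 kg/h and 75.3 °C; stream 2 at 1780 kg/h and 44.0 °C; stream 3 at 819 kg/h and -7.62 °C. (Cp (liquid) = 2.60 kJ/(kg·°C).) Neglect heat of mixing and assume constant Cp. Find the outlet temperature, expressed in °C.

T_out = 49.0 °C

Adiabatic, steady state ⇒ Σ ṁᵢCp,ᵢ(T_out − Tᵢ) = 0
T_out = Σ ṁᵢCp,ᵢTᵢ / Σ ṁᵢCp,ᵢ
      = 600500 / 12243 = 49.047 °C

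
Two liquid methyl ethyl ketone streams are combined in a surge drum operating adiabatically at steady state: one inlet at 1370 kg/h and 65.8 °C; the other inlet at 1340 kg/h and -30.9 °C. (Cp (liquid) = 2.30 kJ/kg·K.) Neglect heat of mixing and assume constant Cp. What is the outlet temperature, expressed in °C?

No heat crosses the boundary, so H_out = H_in.
T_out = Σ ṁᵢCp,ᵢTᵢ / Σ ṁᵢCp,ᵢ
      = 112100 / 6233 = 17.985 °C

T_out = 18.0 °C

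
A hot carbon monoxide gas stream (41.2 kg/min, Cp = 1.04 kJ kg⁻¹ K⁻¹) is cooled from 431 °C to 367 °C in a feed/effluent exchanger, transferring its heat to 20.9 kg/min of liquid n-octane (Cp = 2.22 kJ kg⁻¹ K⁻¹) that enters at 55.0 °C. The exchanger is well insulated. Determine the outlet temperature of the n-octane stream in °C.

Heat released by hot stream: Q = 41.2 × 1.04 × (431 − 367) = 2742.3 kJ/min
Energy balance on cold side (adiabatic exchanger): Q = ṁ_c·Cp_c·(T_c,out − T_c,in)
T_c,out = 55.0 + 2742.3/(20.9 × 2.22) = 114.1 °C

T_c,out = 114 °C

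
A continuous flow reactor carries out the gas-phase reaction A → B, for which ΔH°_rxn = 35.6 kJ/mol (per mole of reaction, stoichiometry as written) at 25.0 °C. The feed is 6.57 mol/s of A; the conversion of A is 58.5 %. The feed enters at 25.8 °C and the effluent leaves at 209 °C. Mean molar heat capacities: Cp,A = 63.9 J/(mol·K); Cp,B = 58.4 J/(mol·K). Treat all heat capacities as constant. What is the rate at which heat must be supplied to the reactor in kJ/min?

Extent of reaction ξ = 0.585 × 6.57 = 3.8434 mol/s
Reaction term: ξ·ΔH°_rxn = 3.8434 × 35.6 = 136.83 kJ/s
Sensible, feed 25.8→25 °C: -0.33586 kJ/s
Outlet flows (mol/s): A 2.7266, B 3.8434
Sensible, products 25→209 °C: 73.358 kJ/s
Q = ΔH = 209.85 kJ/s = 209.85 kW
Heat supplied = 12591 kJ/min

Q_in = 12600 kJ/min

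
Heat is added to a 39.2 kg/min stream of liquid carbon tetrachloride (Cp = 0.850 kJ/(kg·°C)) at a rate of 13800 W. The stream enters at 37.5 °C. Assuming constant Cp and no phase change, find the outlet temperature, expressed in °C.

Q = 13800 W = 828 kJ/min
ΔT = Q/(ṁ·Cp) = 828/(39.2×0.850) = 24.85 K
T_out = 37.5 + 24.85 = 62.35 °C

T_out = 62.3 °C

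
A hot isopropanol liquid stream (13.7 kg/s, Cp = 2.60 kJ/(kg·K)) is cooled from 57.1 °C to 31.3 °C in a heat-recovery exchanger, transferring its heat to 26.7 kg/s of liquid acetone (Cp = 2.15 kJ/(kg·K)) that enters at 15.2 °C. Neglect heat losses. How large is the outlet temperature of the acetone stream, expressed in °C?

T_c,out = 31.2 °C

Heat released by hot stream: Q = 13.7 × 2.60 × (57.1 − 31.3) = 919 kJ/s
Energy balance on cold side (adiabatic exchanger): Q = ṁ_c·Cp_c·(T_c,out − T_c,in)
T_c,out = 15.2 + 919/(26.7 × 2.15) = 31.209 °C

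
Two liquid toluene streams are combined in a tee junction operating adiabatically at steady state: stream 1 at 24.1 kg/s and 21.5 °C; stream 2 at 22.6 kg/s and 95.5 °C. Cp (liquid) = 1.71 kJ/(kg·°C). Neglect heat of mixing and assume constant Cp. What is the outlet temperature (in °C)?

T_out = 57.3 °C

No heat crosses the boundary, so H_out = H_in.
Σ ṁᵢCp,ᵢTᵢ = 24.1×1.71×21.5 + 22.6×1.71×95.5 = 4576.7
Σ ṁᵢCp,ᵢ = 24.1×1.71 + 22.6×1.71 = 79.857
T_out = 4576.7 / 79.857 = 57.312 °C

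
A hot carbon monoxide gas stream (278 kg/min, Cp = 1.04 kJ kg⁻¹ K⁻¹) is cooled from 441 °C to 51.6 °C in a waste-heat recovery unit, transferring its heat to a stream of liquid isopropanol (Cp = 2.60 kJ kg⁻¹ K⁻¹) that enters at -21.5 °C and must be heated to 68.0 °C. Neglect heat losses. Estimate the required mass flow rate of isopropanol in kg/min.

Heat released by hot stream: Q = 278 × 1.04 × (441 − 51.6) = 112580 kJ/min
Energy balance on cold side (adiabatic exchanger): Q = ṁ_c·Cp_c·(T_c,out − T_c,in)
ṁ_c = 112580 / [2.60 × (68.0 − -21.5)] = 483.81 kg/min

ṁ_c = 484 kg/min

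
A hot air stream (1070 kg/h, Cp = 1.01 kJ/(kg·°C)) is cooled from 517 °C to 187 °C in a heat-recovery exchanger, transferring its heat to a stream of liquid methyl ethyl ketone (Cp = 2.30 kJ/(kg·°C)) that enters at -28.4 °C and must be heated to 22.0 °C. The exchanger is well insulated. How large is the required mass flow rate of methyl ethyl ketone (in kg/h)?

Heat released by hot stream: Q = 1070 × 1.01 × (517 − 187) = 356630 kJ/h
Energy balance on cold side (adiabatic exchanger): Q = ṁ_c·Cp_c·(T_c,out − T_c,in)
ṁ_c = 356630 / [2.30 × (22.0 − -28.4)] = 3076.5 kg/h

ṁ_c = 3080 kg/h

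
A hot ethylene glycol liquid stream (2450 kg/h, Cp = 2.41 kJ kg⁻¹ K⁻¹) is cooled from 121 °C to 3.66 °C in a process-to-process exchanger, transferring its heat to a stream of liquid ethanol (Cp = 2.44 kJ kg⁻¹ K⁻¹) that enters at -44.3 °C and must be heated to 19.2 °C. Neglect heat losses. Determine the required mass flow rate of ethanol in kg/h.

Heat released by hot stream: Q = 2450 × 2.41 × (121 − 3.66) = 692830 kJ/h
Energy balance on cold side (adiabatic exchanger): Q = ṁ_c·Cp_c·(T_c,out − T_c,in)
ṁ_c = 692830 / [2.44 × (19.2 − -44.3)] = 4471.6 kg/h

ṁ_c = 4470 kg/h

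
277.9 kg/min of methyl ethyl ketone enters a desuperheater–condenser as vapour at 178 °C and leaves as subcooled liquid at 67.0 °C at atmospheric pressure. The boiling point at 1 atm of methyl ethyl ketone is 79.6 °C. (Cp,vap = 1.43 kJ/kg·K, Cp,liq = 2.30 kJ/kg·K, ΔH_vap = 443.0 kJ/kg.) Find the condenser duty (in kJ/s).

vapour 178→79.6 °C: -140.71 kJ/kg
condensation at 79.6 °C: -443 kJ/kg
liquid 79.6→67.0 °C: -28.98 kJ/kg
Δh = -140.71 + -443 + -28.98 = -612.69 kJ/kg
Q = ṁ·Δh = 277.9 kg/min × -612.69 kJ/kg = -170270 kJ/min
|Q| = 2837.8 kW

Q_c = 2840 kJ/s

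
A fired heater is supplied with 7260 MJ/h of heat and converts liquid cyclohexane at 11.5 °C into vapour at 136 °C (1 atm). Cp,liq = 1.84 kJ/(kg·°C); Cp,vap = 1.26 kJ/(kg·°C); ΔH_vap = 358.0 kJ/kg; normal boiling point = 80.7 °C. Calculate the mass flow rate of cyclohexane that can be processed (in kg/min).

Δh = 1.84×(80.7−11.5) + 358.0 + 1.26×(136−80.7) = 555.01 kJ/kg
Q = 7260 MJ/h = 2016.7 kJ/s = 121000 kJ/min
ṁ = Q/Δh = 121000 / 555.01 = 218.02 kg/min

ṁ = 218 kg/min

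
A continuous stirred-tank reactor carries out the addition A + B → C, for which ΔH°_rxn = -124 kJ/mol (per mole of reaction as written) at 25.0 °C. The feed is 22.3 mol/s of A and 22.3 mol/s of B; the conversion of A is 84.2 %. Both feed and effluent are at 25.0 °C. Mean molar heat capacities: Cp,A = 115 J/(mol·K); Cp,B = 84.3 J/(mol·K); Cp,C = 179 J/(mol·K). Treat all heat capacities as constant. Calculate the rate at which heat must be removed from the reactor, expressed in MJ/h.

Q_out = 8380 MJ/h

Extent of reaction ξ = 0.842 × 22.3 = 18.777 mol/s
Reaction term: ξ·ΔH°_rxn = 18.777 × -124 = -2328.3 kJ/s
Q = ΔH = -2328.3 kJ/s = -2328.3 kW
Heat removed = 8381.9 MJ/h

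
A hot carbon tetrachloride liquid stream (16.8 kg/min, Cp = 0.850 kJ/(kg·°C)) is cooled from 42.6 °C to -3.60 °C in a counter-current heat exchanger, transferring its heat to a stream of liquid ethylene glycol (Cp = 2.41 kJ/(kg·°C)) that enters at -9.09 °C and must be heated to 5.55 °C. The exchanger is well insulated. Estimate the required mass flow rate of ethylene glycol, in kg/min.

ṁ_c = 18.7 kg/min

Heat released by hot stream: Q = 16.8 × 0.850 × (42.6 − -3.60) = 659.74 kJ/min
Energy balance on cold side (adiabatic exchanger): Q = ṁ_c·Cp_c·(T_c,out − T_c,in)
ṁ_c = 659.74 / [2.41 × (5.55 − -9.09)] = 18.699 kg/min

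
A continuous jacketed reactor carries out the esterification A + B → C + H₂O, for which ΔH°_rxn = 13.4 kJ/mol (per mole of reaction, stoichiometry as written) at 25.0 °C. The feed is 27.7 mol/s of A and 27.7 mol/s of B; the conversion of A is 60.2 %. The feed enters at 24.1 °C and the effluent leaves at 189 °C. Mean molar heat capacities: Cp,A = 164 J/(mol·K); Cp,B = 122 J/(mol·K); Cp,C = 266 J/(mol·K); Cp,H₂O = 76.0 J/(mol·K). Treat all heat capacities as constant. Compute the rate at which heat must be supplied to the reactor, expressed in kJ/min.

Extent of reaction ξ = 0.602 × 27.7 = 16.675 mol/s
Reaction term: ξ·ΔH°_rxn = 16.675 × 13.4 = 223.45 kJ/s
Sensible, feed 24.1→25 °C: 7.13 kJ/s
Outlet flows (mol/s): A 11.025, B 11.025, C 16.675, H₂O 16.675
Sensible, products 25→189 °C: 1452.4 kJ/s
Q = ΔH = 1683 kJ/s = 1683 kW
Heat supplied = 100980 kJ/min

Q_in = 101000 kJ/min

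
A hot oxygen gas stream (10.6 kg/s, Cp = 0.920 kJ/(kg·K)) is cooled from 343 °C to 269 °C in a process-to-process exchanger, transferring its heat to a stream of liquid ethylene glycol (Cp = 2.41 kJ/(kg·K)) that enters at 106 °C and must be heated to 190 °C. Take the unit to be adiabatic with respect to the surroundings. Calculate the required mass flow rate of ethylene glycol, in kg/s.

Heat released by hot stream: Q = 10.6 × 0.920 × (343 − 269) = 721.65 kJ/s
Energy balance on cold side (adiabatic exchanger): Q = ṁ_c·Cp_c·(T_c,out − T_c,in)
ṁ_c = 721.65 / [2.41 × (190 − 106)] = 3.5648 kg/s

ṁ_c = 3.56 kg/s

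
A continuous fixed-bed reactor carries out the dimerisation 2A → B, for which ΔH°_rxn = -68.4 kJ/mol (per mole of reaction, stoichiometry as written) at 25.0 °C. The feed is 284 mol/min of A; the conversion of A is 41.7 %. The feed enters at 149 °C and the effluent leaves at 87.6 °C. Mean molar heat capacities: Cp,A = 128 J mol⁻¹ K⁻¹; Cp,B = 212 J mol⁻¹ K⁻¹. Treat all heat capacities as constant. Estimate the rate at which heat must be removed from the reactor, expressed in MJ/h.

Q_out = 387 MJ/h

Extent of reaction ξ = 0.417 × 284 / 2 = 59.214 mol/min
Reaction term: ξ·ΔH°_rxn = 59.214 × -68.4 = -4050.2 kJ/min
Sensible, feed 149→25 °C: -4507.6 kJ/min
Outlet flows (mol/min): A 165.57, B 59.214
Sensible, products 25→87.6 °C: 2112.5 kJ/min
Q = ΔH = -6445.3 kJ/min = -107.42 kW
Heat removed = 386.72 MJ/h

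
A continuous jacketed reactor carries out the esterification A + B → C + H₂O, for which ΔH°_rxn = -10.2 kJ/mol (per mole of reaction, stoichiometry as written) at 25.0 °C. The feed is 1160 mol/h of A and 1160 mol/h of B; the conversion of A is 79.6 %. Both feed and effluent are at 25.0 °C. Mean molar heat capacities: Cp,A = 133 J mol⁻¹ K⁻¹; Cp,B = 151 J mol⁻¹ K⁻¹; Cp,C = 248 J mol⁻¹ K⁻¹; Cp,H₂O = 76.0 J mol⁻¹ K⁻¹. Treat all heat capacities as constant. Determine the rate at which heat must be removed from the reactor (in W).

Q_out = 2620 W

Extent of reaction ξ = 0.796 × 1160 = 923.36 mol/h
Reaction term: ξ·ΔH°_rxn = 923.36 × -10.2 = -9418.3 kJ/h
Q = ΔH = -9418.3 kJ/h = -2.6162 kW
Heat removed = 2616.2 W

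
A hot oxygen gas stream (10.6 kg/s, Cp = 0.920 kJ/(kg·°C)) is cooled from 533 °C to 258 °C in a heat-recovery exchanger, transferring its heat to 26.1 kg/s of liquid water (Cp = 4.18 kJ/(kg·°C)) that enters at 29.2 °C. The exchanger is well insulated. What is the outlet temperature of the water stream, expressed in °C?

Heat released by hot stream: Q = 10.6 × 0.920 × (533 − 258) = 2681.8 kJ/s
Energy balance on cold side (adiabatic exchanger): Q = ṁ_c·Cp_c·(T_c,out − T_c,in)
T_c,out = 29.2 + 2681.8/(26.1 × 4.18) = 53.782 °C

T_c,out = 53.8 °C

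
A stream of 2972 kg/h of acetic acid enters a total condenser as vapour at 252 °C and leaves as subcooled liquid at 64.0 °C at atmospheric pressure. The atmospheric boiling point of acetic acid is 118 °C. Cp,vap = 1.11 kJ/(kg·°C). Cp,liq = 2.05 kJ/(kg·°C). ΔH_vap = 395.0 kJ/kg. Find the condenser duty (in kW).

vapour 252→118 °C: -148.74 kJ/kg
condensation at 118 °C: -395 kJ/kg
liquid 118→64.0 °C: -110.7 kJ/kg
Δh = -148.74 + -395 + -110.7 = -654.44 kJ/kg
Q = ṁ·Δh = 2972 kg/h × -654.44 kJ/kg = -1.945e+06 kJ/h
|Q| = 540.28 kW

Q_c = 540 kW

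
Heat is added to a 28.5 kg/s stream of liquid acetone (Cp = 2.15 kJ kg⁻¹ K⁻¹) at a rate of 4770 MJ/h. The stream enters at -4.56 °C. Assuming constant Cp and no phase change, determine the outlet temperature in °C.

T_out = 17.1 °C

Q = 4770 MJ/h = 1325 kJ/s
ΔT = Q/(ṁ·Cp) = 1325/(28.5×2.15) = 21.624 K
T_out = -4.56 + 21.624 = 17.064 °C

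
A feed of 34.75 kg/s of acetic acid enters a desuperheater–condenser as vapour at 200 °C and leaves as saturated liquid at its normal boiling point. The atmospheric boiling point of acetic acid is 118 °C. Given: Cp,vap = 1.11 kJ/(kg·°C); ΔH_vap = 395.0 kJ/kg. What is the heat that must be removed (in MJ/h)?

vapour 200→118 °C: -91.02 kJ/kg
condensation at 118 °C: -395 kJ/kg
Δh = -91.02 + -395 = -486.02 kJ/kg
Q = ṁ·Δh = 34.75 kg/s × -486.02 kJ/kg = -16889 kJ/s
|Q| = 16889 kW = 60801 MJ/h

Q_c = 60800 MJ/h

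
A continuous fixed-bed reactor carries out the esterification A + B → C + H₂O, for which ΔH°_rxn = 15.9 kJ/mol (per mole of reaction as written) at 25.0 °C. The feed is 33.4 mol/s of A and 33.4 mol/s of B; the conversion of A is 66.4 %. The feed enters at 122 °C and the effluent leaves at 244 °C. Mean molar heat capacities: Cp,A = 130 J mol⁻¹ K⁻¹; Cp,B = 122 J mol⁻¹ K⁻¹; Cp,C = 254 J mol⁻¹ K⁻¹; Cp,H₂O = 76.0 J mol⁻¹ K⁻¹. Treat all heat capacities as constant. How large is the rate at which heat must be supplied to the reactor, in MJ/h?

Q_in = 6330 MJ/h

Extent of reaction ξ = 0.664 × 33.4 = 22.178 mol/s
Reaction term: ξ·ΔH°_rxn = 22.178 × 15.9 = 352.62 kJ/s
Sensible, feed 122→25 °C: -816.43 kJ/s
Outlet flows (mol/s): A 11.222, B 11.222, C 22.178, H₂O 22.178
Sensible, products 25→244 °C: 2222.1 kJ/s
Q = ΔH = 1758.3 kJ/s = 1758.3 kW
Heat supplied = 6329.9 MJ/h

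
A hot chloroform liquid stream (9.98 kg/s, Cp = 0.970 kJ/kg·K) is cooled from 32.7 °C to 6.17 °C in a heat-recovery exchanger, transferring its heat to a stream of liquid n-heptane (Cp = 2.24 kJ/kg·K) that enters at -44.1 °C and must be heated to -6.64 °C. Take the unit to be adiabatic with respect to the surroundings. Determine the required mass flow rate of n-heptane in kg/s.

Heat released by hot stream: Q = 9.98 × 0.970 × (32.7 − 6.17) = 256.83 kJ/s
Energy balance on cold side (adiabatic exchanger): Q = ṁ_c·Cp_c·(T_c,out − T_c,in)
ṁ_c = 256.83 / [2.24 × (-6.64 − -44.1)] = 3.0607 kg/s

ṁ_c = 3.06 kg/s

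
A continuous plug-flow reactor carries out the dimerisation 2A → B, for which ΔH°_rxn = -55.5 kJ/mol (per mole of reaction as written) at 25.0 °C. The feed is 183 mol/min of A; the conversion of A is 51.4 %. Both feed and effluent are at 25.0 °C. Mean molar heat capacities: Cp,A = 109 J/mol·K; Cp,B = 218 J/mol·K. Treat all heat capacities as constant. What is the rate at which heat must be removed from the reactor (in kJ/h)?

Extent of reaction ξ = 0.514 × 183 / 2 = 47.031 mol/min
Reaction term: ξ·ΔH°_rxn = 47.031 × -55.5 = -2610.2 kJ/min
Q = ΔH = -2610.2 kJ/min = -43.504 kW
Heat removed = 156610 kJ/h

Q_out = 157000 kJ/h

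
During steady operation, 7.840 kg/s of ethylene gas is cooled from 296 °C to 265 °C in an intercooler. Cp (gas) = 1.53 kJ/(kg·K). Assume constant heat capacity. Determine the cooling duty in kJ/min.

Q_c = 22300 kJ/min

Q = ṁ·Cp·ΔT = 7.840 × 1.53 × (265 − 296) = -371.85 kJ/s
Cooling duty = 22311 kJ/min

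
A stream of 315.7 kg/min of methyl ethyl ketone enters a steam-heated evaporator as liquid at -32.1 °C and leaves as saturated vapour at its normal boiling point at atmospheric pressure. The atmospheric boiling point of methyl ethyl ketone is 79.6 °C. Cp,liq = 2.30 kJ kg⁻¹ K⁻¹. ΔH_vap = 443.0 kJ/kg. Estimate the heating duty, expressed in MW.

Q = 3.68 MW

liquid -32.1→79.6 °C: 256.91 kJ/kg
vaporisation at 79.6 °C: 443 kJ/kg
Δh = 256.91 + 443 = 699.91 kJ/kg
Q = ṁ·Δh = 315.7 kg/min × 699.91 kJ/kg = 220960 kJ/min
|Q| = 3682.7 kW = 3.6827 MW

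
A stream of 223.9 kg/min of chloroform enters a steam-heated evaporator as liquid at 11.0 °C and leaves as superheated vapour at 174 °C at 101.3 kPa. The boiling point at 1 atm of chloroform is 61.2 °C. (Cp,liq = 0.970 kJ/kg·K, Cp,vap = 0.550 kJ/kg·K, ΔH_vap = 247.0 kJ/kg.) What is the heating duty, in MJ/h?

liquid 11.0→61.2 °C: 48.694 kJ/kg
vaporisation at 61.2 °C: 247 kJ/kg
vapour 61.2→174 °C: 62.04 kJ/kg
Δh = 48.694 + 247 + 62.04 = 357.73 kJ/kg
Q = ṁ·Δh = 223.9 kg/min × 357.73 kJ/kg = 80097 kJ/min
|Q| = 1334.9 kW = 4805.8 MJ/h

Q = 4810 MJ/h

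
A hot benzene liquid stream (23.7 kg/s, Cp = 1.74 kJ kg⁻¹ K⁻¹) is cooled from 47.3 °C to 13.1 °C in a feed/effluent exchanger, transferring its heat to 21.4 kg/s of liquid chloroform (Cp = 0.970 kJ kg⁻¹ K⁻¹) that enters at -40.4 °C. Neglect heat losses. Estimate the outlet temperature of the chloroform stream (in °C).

T_c,out = 27.5 °C

Heat released by hot stream: Q = 23.7 × 1.74 × (47.3 − 13.1) = 1410.3 kJ/s
Energy balance on cold side (adiabatic exchanger): Q = ṁ_c·Cp_c·(T_c,out − T_c,in)
T_c,out = -40.4 + 1410.3/(21.4 × 0.970) = 27.542 °C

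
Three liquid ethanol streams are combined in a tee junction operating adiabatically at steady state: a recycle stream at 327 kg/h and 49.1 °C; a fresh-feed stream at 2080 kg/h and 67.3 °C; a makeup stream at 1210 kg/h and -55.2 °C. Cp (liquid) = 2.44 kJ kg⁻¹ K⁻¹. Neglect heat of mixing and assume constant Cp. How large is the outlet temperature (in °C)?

T_out = 24.7 °C

Adiabatic, steady state ⇒ Σ ṁᵢCp,ᵢ(T_out − Tᵢ) = 0
T_out = Σ ṁᵢCp,ᵢTᵢ / Σ ṁᵢCp,ᵢ
      = 217760 / 8825.5 = 24.675 °C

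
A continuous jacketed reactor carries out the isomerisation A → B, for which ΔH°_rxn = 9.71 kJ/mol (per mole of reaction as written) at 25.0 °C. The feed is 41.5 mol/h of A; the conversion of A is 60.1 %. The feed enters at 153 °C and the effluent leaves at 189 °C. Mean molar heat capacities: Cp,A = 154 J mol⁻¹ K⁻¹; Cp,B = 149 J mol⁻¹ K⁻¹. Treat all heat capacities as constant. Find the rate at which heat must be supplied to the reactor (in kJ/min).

Extent of reaction ξ = 0.601 × 41.5 = 24.941 mol/h
Reaction term: ξ·ΔH°_rxn = 24.941 × 9.71 = 242.18 kJ/h
Sensible, feed 153→25 °C: -818.05 kJ/h
Outlet flows (mol/h): A 16.559, B 24.941
Sensible, products 25→189 °C: 1027.7 kJ/h
Q = ΔH = 451.81 kJ/h = 0.1255 kW
Heat supplied = 7.5301 kJ/min

Q_in = 7.53 kJ/min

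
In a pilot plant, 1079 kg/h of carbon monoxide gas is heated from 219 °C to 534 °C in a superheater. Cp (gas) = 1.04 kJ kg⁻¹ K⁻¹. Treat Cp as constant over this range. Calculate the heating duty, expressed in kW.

Q = ṁ·Cp·ΔT = 1079 × 1.04 × (534 − 219) = 353480 kJ/h
Converting: 353480 / 3600 s = 98.189 kW

Q = 98.2 kW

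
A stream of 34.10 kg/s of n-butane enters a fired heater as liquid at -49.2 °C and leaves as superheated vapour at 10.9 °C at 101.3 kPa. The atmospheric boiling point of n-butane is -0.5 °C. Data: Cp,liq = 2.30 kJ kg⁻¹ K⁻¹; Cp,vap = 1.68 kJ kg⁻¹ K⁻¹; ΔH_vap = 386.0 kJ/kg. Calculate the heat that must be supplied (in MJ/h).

liquid -49.2→-0.5 °C: 112.01 kJ/kg
vaporisation at -0.5 °C: 386 kJ/kg
vapour -0.5→10.9 °C: 19.152 kJ/kg
Δh = 112.01 + 386 + 19.152 = 517.16 kJ/kg
Q = ṁ·Δh = 34.10 kg/s × 517.16 kJ/kg = 17635 kJ/s
|Q| = 17635 kW = 63487 MJ/h

Q = 63500 MJ/h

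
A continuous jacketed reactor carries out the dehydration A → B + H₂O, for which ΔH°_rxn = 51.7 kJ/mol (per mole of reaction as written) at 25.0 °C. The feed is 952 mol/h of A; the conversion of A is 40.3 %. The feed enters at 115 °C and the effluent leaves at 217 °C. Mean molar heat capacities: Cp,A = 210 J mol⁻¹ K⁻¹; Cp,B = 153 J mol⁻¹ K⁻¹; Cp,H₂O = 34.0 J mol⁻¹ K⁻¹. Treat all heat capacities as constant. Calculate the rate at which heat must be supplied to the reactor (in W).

Q_in = 10700 W

Extent of reaction ξ = 0.403 × 952 = 383.66 mol/h
Reaction term: ξ·ΔH°_rxn = 383.66 × 51.7 = 19835 kJ/h
Sensible, feed 115→25 °C: -17993 kJ/h
Outlet flows (mol/h): A 568.34, B 383.66, H₂O 383.66
Sensible, products 25→217 °C: 36690 kJ/h
Q = ΔH = 38533 kJ/h = 10.704 kW
Heat supplied = 10704 W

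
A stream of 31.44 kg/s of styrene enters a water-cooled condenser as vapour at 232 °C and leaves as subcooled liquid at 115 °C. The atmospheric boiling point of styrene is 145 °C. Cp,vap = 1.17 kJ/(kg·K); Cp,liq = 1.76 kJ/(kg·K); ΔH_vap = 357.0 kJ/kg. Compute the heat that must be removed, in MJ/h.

Q_c = 57900 MJ/h

vapour 232→145 °C: -101.79 kJ/kg
condensation at 145 °C: -357 kJ/kg
liquid 145→115 °C: -52.8 kJ/kg
Δh = -101.79 + -357 + -52.8 = -511.59 kJ/kg
Q = ṁ·Δh = 31.44 kg/s × -511.59 kJ/kg = -16084 kJ/s
|Q| = 16084 kW = 57904 MJ/h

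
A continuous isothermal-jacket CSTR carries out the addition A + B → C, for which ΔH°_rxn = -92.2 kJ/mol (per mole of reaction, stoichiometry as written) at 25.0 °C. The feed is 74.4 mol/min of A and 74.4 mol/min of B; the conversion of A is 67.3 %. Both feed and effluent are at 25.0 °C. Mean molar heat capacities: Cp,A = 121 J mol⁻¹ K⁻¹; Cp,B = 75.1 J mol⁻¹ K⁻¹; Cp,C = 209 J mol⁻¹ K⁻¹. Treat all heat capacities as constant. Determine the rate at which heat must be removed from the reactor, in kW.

Q_out = 76.9 kW

Extent of reaction ξ = 0.673 × 74.4 = 50.071 mol/min
Reaction term: ξ·ΔH°_rxn = 50.071 × -92.2 = -4616.6 kJ/min
Q = ΔH = -4616.6 kJ/min = -76.943 kW
Heat removed = 76.943 kW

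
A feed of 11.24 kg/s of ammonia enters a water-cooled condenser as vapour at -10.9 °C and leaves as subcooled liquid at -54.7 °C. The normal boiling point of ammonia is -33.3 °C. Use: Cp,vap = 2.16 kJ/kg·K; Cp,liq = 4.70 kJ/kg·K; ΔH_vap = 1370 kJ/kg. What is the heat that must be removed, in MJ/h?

Q_c = 61500 MJ/h

vapour -10.9→-33.3 °C: -48.384 kJ/kg
condensation at -33.3 °C: -1370 kJ/kg
liquid -33.3→-54.7 °C: -100.58 kJ/kg
Δh = -48.384 + -1370 + -100.58 = -1519 kJ/kg
Q = ṁ·Δh = 11.24 kg/s × -1519 kJ/kg = -17073 kJ/s
|Q| = 17073 kW = 61463 MJ/h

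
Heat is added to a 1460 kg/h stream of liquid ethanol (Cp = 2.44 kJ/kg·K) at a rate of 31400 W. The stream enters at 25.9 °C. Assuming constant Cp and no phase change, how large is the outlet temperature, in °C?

T_out = 57.6 °C

Q = 31400 W = 113040 kJ/h
ΔT = Q/(ṁ·Cp) = 113040/(1460×2.44) = 31.731 K
T_out = 25.9 + 31.731 = 57.631 °C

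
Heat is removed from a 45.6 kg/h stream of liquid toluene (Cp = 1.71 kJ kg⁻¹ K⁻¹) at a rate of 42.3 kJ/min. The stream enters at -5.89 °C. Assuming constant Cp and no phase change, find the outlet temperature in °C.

T_out = -38.4 °C

Q = 42.3 kJ/min = 2538 kJ/h
ΔT = Q/(ṁ·Cp) = 2538/(45.6×1.71) = 32.548 K
T_out = -5.89 − 32.548 = -38.438 °C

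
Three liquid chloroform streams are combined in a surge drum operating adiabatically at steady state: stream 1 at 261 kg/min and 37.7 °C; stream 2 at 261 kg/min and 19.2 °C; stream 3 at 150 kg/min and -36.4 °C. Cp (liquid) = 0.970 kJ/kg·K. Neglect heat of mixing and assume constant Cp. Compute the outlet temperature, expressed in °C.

No heat crosses the boundary, so H_out = H_in.
T_out = Σ ṁᵢCp,ᵢTᵢ / Σ ṁᵢCp,ᵢ
      = 9109.2 / 651.84 = 13.975 °C

T_out = 14.0 °C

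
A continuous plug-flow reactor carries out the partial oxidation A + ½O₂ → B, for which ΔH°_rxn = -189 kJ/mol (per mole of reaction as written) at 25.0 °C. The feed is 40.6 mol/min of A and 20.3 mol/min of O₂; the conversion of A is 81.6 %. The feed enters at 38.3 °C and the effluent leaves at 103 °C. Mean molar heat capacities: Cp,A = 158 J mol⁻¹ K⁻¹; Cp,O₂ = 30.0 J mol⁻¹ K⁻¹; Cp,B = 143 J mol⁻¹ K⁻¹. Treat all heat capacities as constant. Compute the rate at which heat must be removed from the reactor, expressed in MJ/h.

Extent of reaction ξ = 0.816 × 40.6 = 33.13 mol/min
Reaction term: ξ·ΔH°_rxn = 33.13 × -189 = -6261.5 kJ/min
Sensible, feed 38.3→25 °C: -93.417 kJ/min
Outlet flows (mol/min): A 7.4704, O₂ 3.7352, B 33.13
Sensible, products 25→103 °C: 470.33 kJ/min
Q = ΔH = -5884.6 kJ/min = -98.076 kW
Heat removed = 353.07 MJ/h

Q_out = 353 MJ/h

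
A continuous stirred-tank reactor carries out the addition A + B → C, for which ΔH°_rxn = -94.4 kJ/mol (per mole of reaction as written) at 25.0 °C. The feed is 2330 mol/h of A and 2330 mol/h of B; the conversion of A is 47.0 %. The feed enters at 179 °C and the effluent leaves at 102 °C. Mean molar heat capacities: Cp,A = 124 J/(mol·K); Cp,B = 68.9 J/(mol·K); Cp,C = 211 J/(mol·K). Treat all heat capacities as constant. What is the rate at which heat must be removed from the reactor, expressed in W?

Extent of reaction ξ = 0.470 × 2330 = 1095.1 mol/h
Reaction term: ξ·ΔH°_rxn = 1095.1 × -94.4 = -103380 kJ/h
Sensible, feed 179→25 °C: -69216 kJ/h
Outlet flows (mol/h): A 1234.9, B 1234.9, C 1095.1
Sensible, products 25→102 °C: 36134 kJ/h
Q = ΔH = -136460 kJ/h = -37.905 kW
Heat removed = 37905 W

Q_out = 37900 W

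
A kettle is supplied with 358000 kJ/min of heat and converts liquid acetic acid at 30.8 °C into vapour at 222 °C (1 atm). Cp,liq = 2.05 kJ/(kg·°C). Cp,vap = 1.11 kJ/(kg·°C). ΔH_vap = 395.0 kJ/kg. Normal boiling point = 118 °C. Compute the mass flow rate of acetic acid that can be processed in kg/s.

ṁ = 8.66 kg/s

Δh = 2.05×(118−30.8) + 395.0 + 1.11×(222−118) = 689.2 kJ/kg
Q = 358000 kJ/min = 5966.7 kJ/s = 5966.7 kJ/s
ṁ = Q/Δh = 5966.7 / 689.2 = 8.6574 kg/s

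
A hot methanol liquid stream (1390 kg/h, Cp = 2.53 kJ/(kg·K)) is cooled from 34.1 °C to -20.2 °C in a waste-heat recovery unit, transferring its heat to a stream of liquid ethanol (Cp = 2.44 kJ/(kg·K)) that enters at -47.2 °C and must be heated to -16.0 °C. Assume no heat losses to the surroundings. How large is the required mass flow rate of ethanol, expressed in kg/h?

ṁ_c = 2510 kg/h

Heat released by hot stream: Q = 1390 × 2.53 × (34.1 − -20.2) = 190960 kJ/h
Energy balance on cold side (adiabatic exchanger): Q = ṁ_c·Cp_c·(T_c,out − T_c,in)
ṁ_c = 190960 / [2.44 × (-16.0 − -47.2)] = 2508.4 kg/h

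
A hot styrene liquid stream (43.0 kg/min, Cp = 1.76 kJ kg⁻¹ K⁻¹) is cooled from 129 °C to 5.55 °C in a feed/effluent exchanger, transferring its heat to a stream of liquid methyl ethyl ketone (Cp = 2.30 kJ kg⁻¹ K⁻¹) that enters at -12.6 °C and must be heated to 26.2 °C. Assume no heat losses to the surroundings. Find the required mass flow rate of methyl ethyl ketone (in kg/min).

ṁ_c = 105 kg/min

Heat released by hot stream: Q = 43.0 × 1.76 × (129 − 5.55) = 9342.7 kJ/min
Energy balance on cold side (adiabatic exchanger): Q = ṁ_c·Cp_c·(T_c,out − T_c,in)
ṁ_c = 9342.7 / [2.30 × (26.2 − -12.6)] = 104.69 kg/min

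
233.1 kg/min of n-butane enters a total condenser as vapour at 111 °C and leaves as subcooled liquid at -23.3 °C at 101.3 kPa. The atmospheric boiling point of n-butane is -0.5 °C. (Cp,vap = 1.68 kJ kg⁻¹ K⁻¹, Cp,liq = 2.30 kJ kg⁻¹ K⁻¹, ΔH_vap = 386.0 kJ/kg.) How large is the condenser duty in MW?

vapour 111→-0.5 °C: -187.32 kJ/kg
condensation at -0.5 °C: -386 kJ/kg
liquid -0.5→-23.3 °C: -52.44 kJ/kg
Δh = -187.32 + -386 + -52.44 = -625.76 kJ/kg
Q = ṁ·Δh = 233.1 kg/min × -625.76 kJ/kg = -145860 kJ/min
|Q| = 2431.1 kW = 2.4311 MW

Q_c = 2.43 MW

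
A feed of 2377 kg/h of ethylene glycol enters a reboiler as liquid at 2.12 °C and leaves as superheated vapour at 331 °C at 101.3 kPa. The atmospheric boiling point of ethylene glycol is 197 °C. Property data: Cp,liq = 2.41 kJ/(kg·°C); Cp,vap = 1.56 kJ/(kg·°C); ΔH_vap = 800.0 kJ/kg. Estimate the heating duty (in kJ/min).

Q = 58600 kJ/min

liquid 2.12→197 °C: 469.66 kJ/kg
vaporisation at 197 °C: 800 kJ/kg
vapour 197→331 °C: 209.04 kJ/kg
Δh = 469.66 + 800 + 209.04 = 1478.7 kJ/kg
Q = ṁ·Δh = 2377 kg/h × 1478.7 kJ/kg = 3.5149e+06 kJ/h
|Q| = 976.35 kW = 58581 kJ/min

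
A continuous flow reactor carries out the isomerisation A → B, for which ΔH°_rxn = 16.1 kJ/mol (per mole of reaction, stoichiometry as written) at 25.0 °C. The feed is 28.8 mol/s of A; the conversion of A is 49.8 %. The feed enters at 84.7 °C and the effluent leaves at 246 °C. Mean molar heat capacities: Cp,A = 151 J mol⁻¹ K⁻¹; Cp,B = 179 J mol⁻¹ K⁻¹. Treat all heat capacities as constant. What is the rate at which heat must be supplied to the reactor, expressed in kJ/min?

Extent of reaction ξ = 0.498 × 28.8 = 14.342 mol/s
Reaction term: ξ·ΔH°_rxn = 14.342 × 16.1 = 230.91 kJ/s
Sensible, feed 84.7→25 °C: -259.62 kJ/s
Outlet flows (mol/s): A 14.458, B 14.342
Sensible, products 25→246 °C: 1049.8 kJ/s
Q = ΔH = 1021.1 kJ/s = 1021.1 kW
Heat supplied = 61267 kJ/min

Q_in = 61300 kJ/min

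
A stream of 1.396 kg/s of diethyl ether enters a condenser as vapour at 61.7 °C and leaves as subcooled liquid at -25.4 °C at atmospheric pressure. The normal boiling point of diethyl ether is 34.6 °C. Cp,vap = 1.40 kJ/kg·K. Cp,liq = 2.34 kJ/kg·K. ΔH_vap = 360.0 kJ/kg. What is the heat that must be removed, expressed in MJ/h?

Q_c = 2710 MJ/h

vapour 61.7→34.6 °C: -37.94 kJ/kg
condensation at 34.6 °C: -360 kJ/kg
liquid 34.6→-25.4 °C: -140.4 kJ/kg
Δh = -37.94 + -360 + -140.4 = -538.34 kJ/kg
Q = ṁ·Δh = 1.396 kg/s × -538.34 kJ/kg = -751.52 kJ/s
|Q| = 751.52 kW = 2705.5 MJ/h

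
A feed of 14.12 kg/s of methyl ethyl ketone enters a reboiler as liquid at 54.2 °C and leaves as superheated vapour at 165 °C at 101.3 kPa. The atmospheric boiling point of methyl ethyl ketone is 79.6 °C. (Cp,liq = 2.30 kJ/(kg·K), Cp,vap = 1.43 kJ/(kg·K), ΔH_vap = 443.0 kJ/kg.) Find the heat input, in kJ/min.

Q = 528000 kJ/min

liquid 54.2→79.6 °C: 58.42 kJ/kg
vaporisation at 79.6 °C: 443 kJ/kg
vapour 79.6→165 °C: 122.12 kJ/kg
Δh = 58.42 + 443 + 122.12 = 623.54 kJ/kg
Q = ṁ·Δh = 14.12 kg/s × 623.54 kJ/kg = 8804.4 kJ/s
|Q| = 8804.4 kW = 528260 kJ/min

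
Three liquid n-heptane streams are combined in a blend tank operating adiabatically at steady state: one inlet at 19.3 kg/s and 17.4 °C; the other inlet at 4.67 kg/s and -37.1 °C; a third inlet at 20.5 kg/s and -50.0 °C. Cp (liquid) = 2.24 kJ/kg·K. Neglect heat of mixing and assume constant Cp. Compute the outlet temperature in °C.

T_out = -19.4 °C

No heat crosses the boundary, so H_out = H_in.
T_out = Σ ṁᵢCp,ᵢTᵢ / Σ ṁᵢCp,ᵢ
      = -1931.9 / 99.613 = -19.394 °C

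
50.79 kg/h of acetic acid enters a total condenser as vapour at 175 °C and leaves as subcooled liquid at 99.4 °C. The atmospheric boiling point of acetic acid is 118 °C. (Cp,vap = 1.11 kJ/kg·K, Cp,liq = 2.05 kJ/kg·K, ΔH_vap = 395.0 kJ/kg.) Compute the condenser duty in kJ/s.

vapour 175→118 °C: -63.27 kJ/kg
condensation at 118 °C: -395 kJ/kg
liquid 118→99.4 °C: -38.13 kJ/kg
Δh = -63.27 + -395 + -38.13 = -496.4 kJ/kg
Q = ṁ·Δh = 50.79 kg/h × -496.4 kJ/kg = -25212 kJ/h
|Q| = 7.0034 kW

Q_c = 7.00 kJ/s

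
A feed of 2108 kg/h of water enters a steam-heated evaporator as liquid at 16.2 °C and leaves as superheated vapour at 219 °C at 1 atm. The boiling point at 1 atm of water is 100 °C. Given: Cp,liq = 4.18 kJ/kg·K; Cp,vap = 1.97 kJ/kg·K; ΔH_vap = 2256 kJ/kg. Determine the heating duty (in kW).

liquid 16.2→100 °C: 350.28 kJ/kg
vaporisation at 100 °C: 2256 kJ/kg
vapour 100→219 °C: 234.43 kJ/kg
Δh = 350.28 + 2256 + 234.43 = 2840.7 kJ/kg
Q = ṁ·Δh = 2108 kg/h × 2840.7 kJ/kg = 5.9882e+06 kJ/h
|Q| = 1663.4 kW

Q = 1660 kW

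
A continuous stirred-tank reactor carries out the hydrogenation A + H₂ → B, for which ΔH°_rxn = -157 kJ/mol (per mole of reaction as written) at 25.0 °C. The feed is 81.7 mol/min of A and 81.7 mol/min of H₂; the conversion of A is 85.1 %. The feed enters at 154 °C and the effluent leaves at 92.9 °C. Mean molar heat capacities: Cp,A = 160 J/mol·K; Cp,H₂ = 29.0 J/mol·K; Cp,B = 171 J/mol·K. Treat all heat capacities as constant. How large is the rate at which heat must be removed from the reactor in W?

Extent of reaction ξ = 0.851 × 81.7 = 69.527 mol/min
Reaction term: ξ·ΔH°_rxn = 69.527 × -157 = -10916 kJ/min
Sensible, feed 154→25 °C: -1991.9 kJ/min
Outlet flows (mol/min): A 12.173, H₂ 12.173, B 69.527
Sensible, products 25→92.9 °C: 963.49 kJ/min
Q = ΔH = -11944 kJ/min = -199.07 kW
Heat removed = 199070 W

Q_out = 199000 W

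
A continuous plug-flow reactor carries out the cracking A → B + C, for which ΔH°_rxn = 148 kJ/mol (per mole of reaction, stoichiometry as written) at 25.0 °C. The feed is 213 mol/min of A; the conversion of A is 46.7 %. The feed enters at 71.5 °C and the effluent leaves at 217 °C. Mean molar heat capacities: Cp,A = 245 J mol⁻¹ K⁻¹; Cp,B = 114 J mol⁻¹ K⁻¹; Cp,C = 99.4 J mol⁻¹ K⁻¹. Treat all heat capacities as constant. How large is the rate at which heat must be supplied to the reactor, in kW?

Q_in = 362 kW

Extent of reaction ξ = 0.467 × 213 = 99.471 mol/min
Reaction term: ξ·ΔH°_rxn = 99.471 × 148 = 14722 kJ/min
Sensible, feed 71.5→25 °C: -2426.6 kJ/min
Outlet flows (mol/min): A 113.53, B 99.471, C 99.471
Sensible, products 25→217 °C: 9416 kJ/min
Q = ΔH = 21711 kJ/min = 361.85 kW
Heat supplied = 361.85 kW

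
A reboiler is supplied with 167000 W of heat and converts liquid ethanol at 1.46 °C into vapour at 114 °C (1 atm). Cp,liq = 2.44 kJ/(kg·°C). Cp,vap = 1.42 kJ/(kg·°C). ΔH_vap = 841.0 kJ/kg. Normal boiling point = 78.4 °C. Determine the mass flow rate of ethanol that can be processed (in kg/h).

ṁ = 557 kg/h

Δh = 2.44×(78.4−1.46) + 841.0 + 1.42×(114−78.4) = 1079.3 kJ/kg
Q = 167000 W = 167 kJ/s = 601200 kJ/h
ṁ = Q/Δh = 601200 / 1079.3 = 557.04 kg/h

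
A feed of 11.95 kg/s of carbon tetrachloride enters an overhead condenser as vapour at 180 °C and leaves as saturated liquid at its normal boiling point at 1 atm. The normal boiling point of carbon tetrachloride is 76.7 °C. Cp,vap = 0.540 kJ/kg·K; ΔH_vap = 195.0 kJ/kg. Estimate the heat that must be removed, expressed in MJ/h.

vapour 180→76.7 °C: -55.782 kJ/kg
condensation at 76.7 °C: -195 kJ/kg
Δh = -55.782 + -195 = -250.78 kJ/kg
Q = ṁ·Δh = 11.95 kg/s × -250.78 kJ/kg = -2996.8 kJ/s
|Q| = 2996.8 kW = 10789 MJ/h

Q_c = 10800 MJ/h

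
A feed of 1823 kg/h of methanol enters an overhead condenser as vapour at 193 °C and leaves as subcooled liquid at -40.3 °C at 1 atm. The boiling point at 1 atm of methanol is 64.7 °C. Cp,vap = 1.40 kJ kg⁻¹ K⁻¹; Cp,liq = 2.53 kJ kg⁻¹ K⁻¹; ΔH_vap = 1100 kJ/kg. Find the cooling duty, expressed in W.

vapour 193→64.7 °C: -179.62 kJ/kg
condensation at 64.7 °C: -1100 kJ/kg
liquid 64.7→-40.3 °C: -265.65 kJ/kg
Δh = -179.62 + -1100 + -265.65 = -1545.3 kJ/kg
Q = ṁ·Δh = 1823 kg/h × -1545.3 kJ/kg = -2.817e+06 kJ/h
|Q| = 782.51 kW = 782510 W

Q_c = 783000 W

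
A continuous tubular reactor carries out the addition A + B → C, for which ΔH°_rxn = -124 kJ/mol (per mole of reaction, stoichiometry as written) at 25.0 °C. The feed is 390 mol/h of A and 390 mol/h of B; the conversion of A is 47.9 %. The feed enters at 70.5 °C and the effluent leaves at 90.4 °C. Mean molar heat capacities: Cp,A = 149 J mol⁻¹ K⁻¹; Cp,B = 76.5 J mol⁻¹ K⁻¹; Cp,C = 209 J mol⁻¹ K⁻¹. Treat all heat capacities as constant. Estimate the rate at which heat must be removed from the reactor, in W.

Extent of reaction ξ = 0.479 × 390 = 186.81 mol/h
Reaction term: ξ·ΔH°_rxn = 186.81 × -124 = -23164 kJ/h
Sensible, feed 70.5→25 °C: -4001.5 kJ/h
Outlet flows (mol/h): A 203.19, B 203.19, C 186.81
Sensible, products 25→90.4 °C: 5550 kJ/h
Q = ΔH = -21616 kJ/h = -6.0044 kW
Heat removed = 6004.4 W

Q_out = 6000 W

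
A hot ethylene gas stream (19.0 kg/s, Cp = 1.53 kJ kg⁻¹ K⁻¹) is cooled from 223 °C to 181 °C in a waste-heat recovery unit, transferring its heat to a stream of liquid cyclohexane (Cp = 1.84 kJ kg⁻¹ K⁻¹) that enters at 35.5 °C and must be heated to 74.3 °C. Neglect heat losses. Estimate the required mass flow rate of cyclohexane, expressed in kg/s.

ṁ_c = 17.1 kg/s

Heat released by hot stream: Q = 19.0 × 1.53 × (223 − 181) = 1220.9 kJ/s
Energy balance on cold side (adiabatic exchanger): Q = ṁ_c·Cp_c·(T_c,out − T_c,in)
ṁ_c = 1220.9 / [1.84 × (74.3 − 35.5)] = 17.102 kg/s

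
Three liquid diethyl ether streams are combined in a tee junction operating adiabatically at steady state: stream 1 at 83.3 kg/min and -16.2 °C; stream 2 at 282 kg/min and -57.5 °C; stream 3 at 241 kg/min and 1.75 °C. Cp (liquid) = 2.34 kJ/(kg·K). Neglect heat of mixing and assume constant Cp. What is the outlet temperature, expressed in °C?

Adiabatic, steady state ⇒ Σ ṁᵢCp,ᵢ(T_out − Tᵢ) = 0
T_out = Σ ṁᵢCp,ᵢTᵢ / Σ ṁᵢCp,ᵢ
      = -40114 / 1418.7 = -28.274 °C

T_out = -28.3 °C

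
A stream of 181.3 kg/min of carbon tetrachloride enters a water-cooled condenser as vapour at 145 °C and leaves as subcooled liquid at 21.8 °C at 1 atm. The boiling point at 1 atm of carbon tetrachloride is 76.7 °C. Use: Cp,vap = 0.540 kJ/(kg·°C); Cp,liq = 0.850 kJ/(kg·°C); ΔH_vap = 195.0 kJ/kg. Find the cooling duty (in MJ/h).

vapour 145→76.7 °C: -36.882 kJ/kg
condensation at 76.7 °C: -195 kJ/kg
liquid 76.7→21.8 °C: -46.665 kJ/kg
Δh = -36.882 + -195 + -46.665 = -278.55 kJ/kg
Q = ṁ·Δh = 181.3 kg/min × -278.55 kJ/kg = -50501 kJ/min
|Q| = 841.68 kW = 3030 MJ/h

Q_c = 3030 MJ/h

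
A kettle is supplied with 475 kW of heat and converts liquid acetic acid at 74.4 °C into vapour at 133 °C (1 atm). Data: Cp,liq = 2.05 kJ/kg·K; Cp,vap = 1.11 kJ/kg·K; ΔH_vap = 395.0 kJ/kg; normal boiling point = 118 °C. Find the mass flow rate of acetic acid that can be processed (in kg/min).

ṁ = 56.9 kg/min

Δh = 2.05×(118−74.4) + 395.0 + 1.11×(133−118) = 501.03 kJ/kg
Q = 475 kW = 475 kJ/s = 28500 kJ/min
ṁ = Q/Δh = 28500 / 501.03 = 56.883 kg/min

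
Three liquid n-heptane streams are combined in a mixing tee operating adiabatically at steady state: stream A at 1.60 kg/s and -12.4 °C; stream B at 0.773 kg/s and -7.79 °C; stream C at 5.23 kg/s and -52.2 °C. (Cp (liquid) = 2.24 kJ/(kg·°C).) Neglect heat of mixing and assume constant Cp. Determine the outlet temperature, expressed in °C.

T_out = -39.3 °C

Adiabatic, steady state ⇒ Σ ṁᵢCp,ᵢ(T_out − Tᵢ) = 0
Σ ṁᵢCp,ᵢTᵢ = 1.60×2.24×-12.4 + 0.773×2.24×-7.79 + 5.23×2.24×-52.2 = -669.46
Σ ṁᵢCp,ᵢ = 1.60×2.24 + 0.773×2.24 + 5.23×2.24 = 17.031
T_out = -669.46 / 17.031 = -39.309 °C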